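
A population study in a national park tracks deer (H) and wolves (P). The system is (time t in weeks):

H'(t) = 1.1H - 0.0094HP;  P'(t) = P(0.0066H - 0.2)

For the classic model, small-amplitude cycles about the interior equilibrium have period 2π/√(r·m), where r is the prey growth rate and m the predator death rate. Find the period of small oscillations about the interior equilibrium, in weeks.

T ≈ 13.4 weeks

Here r = 1.1 and m = 0.2, so r·m = 0.22.
ω = √0.22 = 0.469 per week, hence T = 2π/ω ≈ 13.4 weeks.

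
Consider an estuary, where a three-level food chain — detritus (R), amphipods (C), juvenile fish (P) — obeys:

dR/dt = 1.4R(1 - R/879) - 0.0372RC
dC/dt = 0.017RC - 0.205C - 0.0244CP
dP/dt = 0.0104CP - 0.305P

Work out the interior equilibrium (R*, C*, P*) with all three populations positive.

R* ≈ 194, C* ≈ 29.3, P* ≈ 127

From dP/dt = 0: 0.0104C* = 0.305, so C* = 29.3.
From dR/dt = 0: 1.4(1 - R*/879) = 0.0372·29.3, giving R* = 879·(1 - 0.779) = 194.
From dC/dt = 0: 0.017·194 - 0.205 = 0.0244P*, so P* = 3.09/0.0244 = 127.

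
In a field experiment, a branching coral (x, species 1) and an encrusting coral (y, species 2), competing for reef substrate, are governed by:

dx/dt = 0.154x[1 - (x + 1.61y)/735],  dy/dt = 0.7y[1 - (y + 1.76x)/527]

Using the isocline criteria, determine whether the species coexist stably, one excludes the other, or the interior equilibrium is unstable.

Compare the nullcline intercepts: K1/α12 = 735/1.61 = 457 < K2 = 527; K2/α21 = 527/1.76 = 299 < K1 = 735.
Since both are reversed, neither can invade when rare; the interior point is a saddle.

unstable coexistence (outcome depends on initial conditions)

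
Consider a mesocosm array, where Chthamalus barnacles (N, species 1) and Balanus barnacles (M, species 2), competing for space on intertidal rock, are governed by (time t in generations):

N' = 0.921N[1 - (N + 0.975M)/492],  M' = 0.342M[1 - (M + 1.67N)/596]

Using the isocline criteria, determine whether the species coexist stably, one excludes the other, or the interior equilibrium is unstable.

unstable coexistence (outcome depends on initial conditions)

Compare the nullcline intercepts: K1/α12 = 492/0.975 = 505 < K2 = 596; K2/α21 = 596/1.67 = 357 < K1 = 492.
Since both are reversed, neither can invade when rare; the interior point is a saddle.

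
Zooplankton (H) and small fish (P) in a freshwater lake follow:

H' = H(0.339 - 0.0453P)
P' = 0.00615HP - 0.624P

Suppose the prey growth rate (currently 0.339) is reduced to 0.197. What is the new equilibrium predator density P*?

At the interior fixed point, setting dH/dt = 0 with H > 0 fixes P* = (prey growth rate)/(HP coefficient) — independent of the other coefficients.
With the change, P* = 0.197/0.0453 = 4.35; it falls from 7.48.

P* ≈ 4.35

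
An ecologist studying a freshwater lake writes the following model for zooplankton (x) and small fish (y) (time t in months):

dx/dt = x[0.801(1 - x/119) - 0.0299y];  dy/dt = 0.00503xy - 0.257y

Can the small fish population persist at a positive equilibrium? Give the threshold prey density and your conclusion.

Threshold x = 51.1; K > 51.1, so yes, the predator persists.

The predator equation gives dy/dt > 0 only when x > 0.257/0.00503 = 51.1.
Without the predator, x → K = 119. Since 119 > 51.1, the predator can invade and persist.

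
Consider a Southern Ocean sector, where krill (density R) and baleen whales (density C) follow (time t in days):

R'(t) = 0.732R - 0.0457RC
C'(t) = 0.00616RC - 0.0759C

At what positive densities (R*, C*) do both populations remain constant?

Set dC/dt = 0 with C > 0: 0.00616R - 0.0759 = 0, so R* = 0.0759/0.00616 = 12.3.
Set dR/dt = 0 with R > 0: 0.732 - 0.0457C = 0, so C* = 0.732/0.0457 = 16.

R* ≈ 12.3, C* ≈ 16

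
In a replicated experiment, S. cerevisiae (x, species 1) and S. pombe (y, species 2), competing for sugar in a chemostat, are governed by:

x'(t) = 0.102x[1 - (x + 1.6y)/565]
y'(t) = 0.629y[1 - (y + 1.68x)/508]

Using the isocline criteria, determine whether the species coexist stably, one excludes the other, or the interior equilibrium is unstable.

unstable coexistence (outcome depends on initial conditions)

Compare the nullcline intercepts: K1/α12 = 565/1.6 = 353 < K2 = 508; K2/α21 = 508/1.68 = 302 < K1 = 565.
Since both are reversed, neither can invade when rare; the interior point is a saddle.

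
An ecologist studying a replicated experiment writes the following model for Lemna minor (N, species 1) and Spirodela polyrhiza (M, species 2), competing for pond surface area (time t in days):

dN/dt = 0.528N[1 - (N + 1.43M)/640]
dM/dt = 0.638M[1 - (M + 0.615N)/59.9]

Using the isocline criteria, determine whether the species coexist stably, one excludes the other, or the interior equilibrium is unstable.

species 1 excludes species 2

Compare the nullcline intercepts: K1/α12 = 640/1.43 = 448 > K2 = 59.9; K2/α21 = 59.9/0.615 = 97.4 < K1 = 640.
Since the inequalities point opposite ways, species 1 can invade but species 2 cannot.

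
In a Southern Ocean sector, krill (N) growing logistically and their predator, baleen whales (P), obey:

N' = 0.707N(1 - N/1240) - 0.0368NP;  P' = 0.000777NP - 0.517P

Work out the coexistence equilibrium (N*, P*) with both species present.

From dP/dt = 0 with P > 0: 0.000777N* = 0.517, so N* = 665.
Substitute into dN/dt = 0: 0.707(1 - 665/1240) = 0.0368P*.
The bracket is 0.463, giving P* = 0.328/0.0368 = 8.9.

N* ≈ 665, P* ≈ 8.9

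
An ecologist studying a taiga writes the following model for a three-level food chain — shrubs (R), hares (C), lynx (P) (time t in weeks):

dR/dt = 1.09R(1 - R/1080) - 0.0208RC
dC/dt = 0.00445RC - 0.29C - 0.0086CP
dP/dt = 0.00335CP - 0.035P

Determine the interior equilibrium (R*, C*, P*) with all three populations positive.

From dP/dt = 0: 0.00335C* = 0.035, so C* = 10.4.
From dR/dt = 0: 1.09(1 - R*/1080) = 0.0208·10.4, giving R* = 1080·(1 - 0.199) = 865.
From dC/dt = 0: 0.00445·865 - 0.29 = 0.0086P*, so P* = 3.56/0.0086 = 414.

R* ≈ 865, C* ≈ 10.4, P* ≈ 414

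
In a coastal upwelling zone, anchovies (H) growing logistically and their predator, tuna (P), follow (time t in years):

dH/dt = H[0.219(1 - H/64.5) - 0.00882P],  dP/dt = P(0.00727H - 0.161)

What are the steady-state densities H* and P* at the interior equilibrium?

From dP/dt = 0 with P > 0: 0.00727H* = 0.161, so H* = 22.1.
Substitute into dH/dt = 0: 0.219(1 - 22.1/64.5) = 0.00882P*.
The bracket is 0.657, giving P* = 0.144/0.00882 = 16.3.

H* ≈ 22.1, P* ≈ 16.3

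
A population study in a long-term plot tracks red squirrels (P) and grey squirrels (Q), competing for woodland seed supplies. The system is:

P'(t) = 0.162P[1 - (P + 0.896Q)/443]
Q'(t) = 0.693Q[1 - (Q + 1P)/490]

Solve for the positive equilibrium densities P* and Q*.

Setting both brackets to zero gives the nullclines P + 0.896Q = 443 and 1P + Q = 490.
Substituting Q = 490 - 1P into the first: P(1 - 0.896·1) = 443 - 0.896·490.
So P* = 3.96/0.104 = 38.1, and then Q* = 490 - 1·38.1 = 452.

P* ≈ 38.1, Q* ≈ 452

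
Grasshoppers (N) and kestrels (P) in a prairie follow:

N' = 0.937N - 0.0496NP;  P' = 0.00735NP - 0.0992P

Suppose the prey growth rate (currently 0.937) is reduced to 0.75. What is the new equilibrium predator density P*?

P* ≈ 15.1

At the interior fixed point, setting dN/dt = 0 with N > 0 fixes P* = (prey growth rate)/(NP coefficient) — independent of the other coefficients.
With the change, P* = 0.75/0.0496 = 15.1; it falls from 18.9.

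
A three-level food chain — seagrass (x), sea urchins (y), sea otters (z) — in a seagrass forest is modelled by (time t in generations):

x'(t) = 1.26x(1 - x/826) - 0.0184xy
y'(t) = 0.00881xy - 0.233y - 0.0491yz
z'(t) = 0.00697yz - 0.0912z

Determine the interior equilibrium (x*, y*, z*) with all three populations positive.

x* ≈ 668, y* ≈ 13.1, z* ≈ 115

From dz/dt = 0: 0.00697y* = 0.0912, so y* = 13.1.
From dx/dt = 0: 1.26(1 - x*/826) = 0.0184·13.1, giving x* = 826·(1 - 0.191) = 668.
From dy/dt = 0: 0.00881·668 - 0.233 = 0.0491z*, so z* = 5.65/0.0491 = 115.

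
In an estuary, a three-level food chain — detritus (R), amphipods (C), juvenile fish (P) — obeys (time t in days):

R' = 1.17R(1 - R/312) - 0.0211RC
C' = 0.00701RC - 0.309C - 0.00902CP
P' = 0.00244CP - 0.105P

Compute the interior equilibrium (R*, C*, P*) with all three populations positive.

From dP/dt = 0: 0.00244C* = 0.105, so C* = 43.
From dR/dt = 0: 1.17(1 - R*/312) = 0.0211·43, giving R* = 312·(1 - 0.776) = 69.9.
From dC/dt = 0: 0.00701·69.9 - 0.309 = 0.00902P*, so P* = 0.181/0.00902 = 20.

R* ≈ 69.9, C* ≈ 43, P* ≈ 20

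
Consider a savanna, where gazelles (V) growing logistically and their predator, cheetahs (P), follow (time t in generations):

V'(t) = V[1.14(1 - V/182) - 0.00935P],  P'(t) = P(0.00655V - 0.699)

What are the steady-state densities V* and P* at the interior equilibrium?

V* ≈ 107, P* ≈ 50.4

From dP/dt = 0 with P > 0: 0.00655V* = 0.699, so V* = 107.
Substitute into dV/dt = 0: 1.14(1 - 107/182) = 0.00935P*.
The bracket is 0.414, giving P* = 0.472/0.00935 = 50.4.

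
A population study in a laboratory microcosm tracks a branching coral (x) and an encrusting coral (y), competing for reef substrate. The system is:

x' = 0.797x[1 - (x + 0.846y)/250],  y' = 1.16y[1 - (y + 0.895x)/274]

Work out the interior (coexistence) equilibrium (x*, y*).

Setting both brackets to zero gives the nullclines x + 0.846y = 250 and 0.895x + y = 274.
Substituting y = 274 - 0.895x into the first: x(1 - 0.846·0.895) = 250 - 0.846·274.
So x* = 18.2/0.243 = 74.9, and then y* = 274 - 0.895·74.9 = 207.

x* ≈ 74.9, y* ≈ 207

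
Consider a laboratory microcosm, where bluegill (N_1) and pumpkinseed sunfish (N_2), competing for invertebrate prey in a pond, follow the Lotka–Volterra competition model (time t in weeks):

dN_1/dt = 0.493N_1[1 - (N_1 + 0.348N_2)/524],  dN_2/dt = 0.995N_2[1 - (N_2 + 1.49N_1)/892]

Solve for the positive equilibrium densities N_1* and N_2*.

N_1* ≈ 444, N_2* ≈ 231

Setting both brackets to zero gives the nullclines N_1 + 0.348N_2 = 524 and 1.49N_1 + N_2 = 892.
Substituting N_2 = 892 - 1.49N_1 into the first: N_1(1 - 0.348·1.49) = 524 - 0.348·892.
So N_1* = 214/0.481 = 444, and then N_2* = 892 - 1.49·444 = 231.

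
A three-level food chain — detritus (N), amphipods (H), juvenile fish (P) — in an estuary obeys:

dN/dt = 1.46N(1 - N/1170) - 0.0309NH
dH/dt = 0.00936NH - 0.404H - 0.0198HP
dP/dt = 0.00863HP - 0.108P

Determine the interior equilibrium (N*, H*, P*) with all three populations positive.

N* ≈ 860, H* ≈ 12.5, P* ≈ 386

From dP/dt = 0: 0.00863H* = 0.108, so H* = 12.5.
From dN/dt = 0: 1.46(1 - N*/1170) = 0.0309·12.5, giving N* = 1170·(1 - 0.265) = 860.
From dH/dt = 0: 0.00936·860 - 0.404 = 0.0198P*, so P* = 7.65/0.0198 = 386.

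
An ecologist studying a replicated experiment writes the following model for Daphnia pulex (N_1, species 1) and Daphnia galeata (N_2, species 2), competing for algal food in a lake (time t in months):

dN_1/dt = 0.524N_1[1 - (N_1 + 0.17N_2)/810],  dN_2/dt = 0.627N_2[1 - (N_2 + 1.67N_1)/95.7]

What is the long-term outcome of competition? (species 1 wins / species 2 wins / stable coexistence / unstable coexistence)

species 1 excludes species 2

Compare the nullcline intercepts: K1/α12 = 810/0.17 = 4760 > K2 = 95.7; K2/α21 = 95.7/1.67 = 57.3 < K1 = 810.
Since the inequalities point opposite ways, species 1 can invade but species 2 cannot.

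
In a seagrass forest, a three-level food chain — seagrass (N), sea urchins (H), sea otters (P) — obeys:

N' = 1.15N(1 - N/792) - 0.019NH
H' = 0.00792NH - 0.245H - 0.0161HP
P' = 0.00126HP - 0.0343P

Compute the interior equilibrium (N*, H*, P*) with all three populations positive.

N* ≈ 436, H* ≈ 27.2, P* ≈ 199

From dP/dt = 0: 0.00126H* = 0.0343, so H* = 27.2.
From dN/dt = 0: 1.15(1 - N*/792) = 0.019·27.2, giving N* = 792·(1 - 0.45) = 436.
From dH/dt = 0: 0.00792·436 - 0.245 = 0.0161P*, so P* = 3.21/0.0161 = 199.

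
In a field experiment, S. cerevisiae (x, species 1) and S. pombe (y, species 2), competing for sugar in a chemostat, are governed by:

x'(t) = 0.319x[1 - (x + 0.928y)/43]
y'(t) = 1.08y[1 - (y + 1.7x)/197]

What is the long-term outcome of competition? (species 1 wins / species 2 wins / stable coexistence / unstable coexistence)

Compare the nullcline intercepts: K1/α12 = 43/0.928 = 46.3 < K2 = 197; K2/α21 = 197/1.7 = 116 > K1 = 43.
Since the inequalities point opposite ways, species 2 can invade but species 1 cannot.

species 2 excludes species 1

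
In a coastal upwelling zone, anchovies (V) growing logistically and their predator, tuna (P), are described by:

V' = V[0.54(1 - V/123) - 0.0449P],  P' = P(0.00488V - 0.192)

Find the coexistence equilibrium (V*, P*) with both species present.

V* ≈ 39.3, P* ≈ 8.18

From dP/dt = 0 with P > 0: 0.00488V* = 0.192, so V* = 39.3.
Substitute into dV/dt = 0: 0.54(1 - 39.3/123) = 0.0449P*.
The bracket is 0.68, giving P* = 0.367/0.0449 = 8.18.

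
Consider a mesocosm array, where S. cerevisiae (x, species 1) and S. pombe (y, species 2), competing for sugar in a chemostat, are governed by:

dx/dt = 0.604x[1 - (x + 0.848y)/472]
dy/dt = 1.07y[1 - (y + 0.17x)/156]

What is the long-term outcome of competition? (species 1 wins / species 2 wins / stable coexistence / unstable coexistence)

Compare the nullcline intercepts: K1/α12 = 472/0.848 = 557 > K2 = 156; K2/α21 = 156/0.17 = 918 > K1 = 472.
Since both inequalities hold, each species can invade when rare, so the interior equilibrium is stable.

stable coexistence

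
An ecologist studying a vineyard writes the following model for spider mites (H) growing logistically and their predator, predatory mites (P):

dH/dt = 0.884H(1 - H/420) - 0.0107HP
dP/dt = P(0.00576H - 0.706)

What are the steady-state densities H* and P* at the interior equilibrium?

From dP/dt = 0 with P > 0: 0.00576H* = 0.706, so H* = 123.
Substitute into dH/dt = 0: 0.884(1 - 123/420) = 0.0107P*.
The bracket is 0.708, giving P* = 0.626/0.0107 = 58.5.

H* ≈ 123, P* ≈ 58.5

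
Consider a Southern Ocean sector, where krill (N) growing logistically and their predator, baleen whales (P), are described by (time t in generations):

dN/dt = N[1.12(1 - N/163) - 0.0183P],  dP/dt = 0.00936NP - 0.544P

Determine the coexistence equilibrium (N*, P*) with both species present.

From dP/dt = 0 with P > 0: 0.00936N* = 0.544, so N* = 58.1.
Substitute into dN/dt = 0: 1.12(1 - 58.1/163) = 0.0183P*.
The bracket is 0.643, giving P* = 0.721/0.0183 = 39.4.

N* ≈ 58.1, P* ≈ 39.4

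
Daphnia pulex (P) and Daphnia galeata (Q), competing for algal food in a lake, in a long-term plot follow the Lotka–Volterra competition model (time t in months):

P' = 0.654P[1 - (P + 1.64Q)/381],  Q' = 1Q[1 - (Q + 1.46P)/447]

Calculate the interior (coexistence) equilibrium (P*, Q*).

Setting both brackets to zero gives the nullclines P + 1.64Q = 381 and 1.46P + Q = 447.
Substituting Q = 447 - 1.46P into the first: P(1 - 1.64·1.46) = 381 - 1.64·447.
So P* = -352/-1.39 = 252, and then Q* = 447 - 1.46·252 = 78.4.

P* ≈ 252, Q* ≈ 78.4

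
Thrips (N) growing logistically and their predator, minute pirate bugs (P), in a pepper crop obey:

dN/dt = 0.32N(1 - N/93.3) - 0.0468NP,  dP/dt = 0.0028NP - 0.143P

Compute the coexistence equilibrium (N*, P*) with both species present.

From dP/dt = 0 with P > 0: 0.0028N* = 0.143, so N* = 51.1.
Substitute into dN/dt = 0: 0.32(1 - 51.1/93.3) = 0.0468P*.
The bracket is 0.453, giving P* = 0.145/0.0468 = 3.09.

N* ≈ 51.1, P* ≈ 3.09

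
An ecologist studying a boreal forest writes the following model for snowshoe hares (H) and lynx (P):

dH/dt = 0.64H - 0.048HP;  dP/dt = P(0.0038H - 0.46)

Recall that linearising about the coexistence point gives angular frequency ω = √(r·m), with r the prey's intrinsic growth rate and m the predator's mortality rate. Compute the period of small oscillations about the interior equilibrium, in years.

Here r = 0.64 and m = 0.46, so r·m = 0.294.
ω = √0.294 = 0.543 per year, hence T = 2π/ω ≈ 11.6 years.

T ≈ 11.6 years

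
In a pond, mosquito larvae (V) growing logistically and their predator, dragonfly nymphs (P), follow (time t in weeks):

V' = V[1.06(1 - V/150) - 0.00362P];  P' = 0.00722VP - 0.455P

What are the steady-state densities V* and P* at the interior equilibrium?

V* ≈ 63, P* ≈ 170

From dP/dt = 0 with P > 0: 0.00722V* = 0.455, so V* = 63.
Substitute into dV/dt = 0: 1.06(1 - 63/150) = 0.00362P*.
The bracket is 0.58, giving P* = 0.615/0.00362 = 170.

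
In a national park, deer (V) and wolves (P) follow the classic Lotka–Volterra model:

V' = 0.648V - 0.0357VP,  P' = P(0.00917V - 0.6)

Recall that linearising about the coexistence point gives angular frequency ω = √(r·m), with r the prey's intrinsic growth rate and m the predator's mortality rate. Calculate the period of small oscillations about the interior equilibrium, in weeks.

T ≈ 10.1 weeks

Here r = 0.648 and m = 0.6, so r·m = 0.389.
ω = √0.389 = 0.624 per week, hence T = 2π/ω ≈ 10.1 weeks.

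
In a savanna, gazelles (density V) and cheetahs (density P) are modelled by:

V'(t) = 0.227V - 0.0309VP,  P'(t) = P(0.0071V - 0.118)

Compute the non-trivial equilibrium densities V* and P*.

V* ≈ 16.6, P* ≈ 7.35

Set dP/dt = 0 with P > 0: 0.0071V - 0.118 = 0, so V* = 0.118/0.0071 = 16.6.
Set dV/dt = 0 with V > 0: 0.227 - 0.0309P = 0, so P* = 0.227/0.0309 = 7.35.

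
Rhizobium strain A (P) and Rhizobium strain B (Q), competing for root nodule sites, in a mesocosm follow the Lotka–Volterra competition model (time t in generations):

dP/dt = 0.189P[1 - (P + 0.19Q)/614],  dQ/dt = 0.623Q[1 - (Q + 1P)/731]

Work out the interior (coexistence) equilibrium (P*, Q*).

Setting both brackets to zero gives the nullclines P + 0.19Q = 614 and 1P + Q = 731.
Substituting Q = 731 - 1P into the first: P(1 - 0.19·1) = 614 - 0.19·731.
So P* = 475/0.81 = 587, and then Q* = 731 - 1·587 = 144.

P* ≈ 587, Q* ≈ 144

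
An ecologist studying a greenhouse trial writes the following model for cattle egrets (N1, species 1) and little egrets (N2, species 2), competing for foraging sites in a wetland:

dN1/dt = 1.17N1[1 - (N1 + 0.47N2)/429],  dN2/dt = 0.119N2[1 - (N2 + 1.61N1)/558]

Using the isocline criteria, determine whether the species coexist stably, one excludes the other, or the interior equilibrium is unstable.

Compare the nullcline intercepts: K1/α12 = 429/0.47 = 913 > K2 = 558; K2/α21 = 558/1.61 = 347 < K1 = 429.
Since the inequalities point opposite ways, species 1 can invade but species 2 cannot.

species 1 excludes species 2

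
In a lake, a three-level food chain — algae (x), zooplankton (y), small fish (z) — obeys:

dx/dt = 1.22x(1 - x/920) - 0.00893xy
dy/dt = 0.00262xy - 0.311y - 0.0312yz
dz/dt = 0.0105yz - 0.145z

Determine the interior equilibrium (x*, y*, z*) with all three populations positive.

x* ≈ 827, y* ≈ 13.8, z* ≈ 59.5

From dz/dt = 0: 0.0105y* = 0.145, so y* = 13.8.
From dx/dt = 0: 1.22(1 - x*/920) = 0.00893·13.8, giving x* = 920·(1 - 0.101) = 827.
From dy/dt = 0: 0.00262·827 - 0.311 = 0.0312z*, so z* = 1.86/0.0312 = 59.5.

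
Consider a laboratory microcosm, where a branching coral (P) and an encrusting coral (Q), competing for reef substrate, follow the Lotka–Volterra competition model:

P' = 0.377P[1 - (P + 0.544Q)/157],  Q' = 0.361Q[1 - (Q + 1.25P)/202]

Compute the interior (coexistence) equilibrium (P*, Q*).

Setting both brackets to zero gives the nullclines P + 0.544Q = 157 and 1.25P + Q = 202.
Substituting Q = 202 - 1.25P into the first: P(1 - 0.544·1.25) = 157 - 0.544·202.
So P* = 47.1/0.32 = 147, and then Q* = 202 - 1.25·147 = 18.

P* ≈ 147, Q* ≈ 18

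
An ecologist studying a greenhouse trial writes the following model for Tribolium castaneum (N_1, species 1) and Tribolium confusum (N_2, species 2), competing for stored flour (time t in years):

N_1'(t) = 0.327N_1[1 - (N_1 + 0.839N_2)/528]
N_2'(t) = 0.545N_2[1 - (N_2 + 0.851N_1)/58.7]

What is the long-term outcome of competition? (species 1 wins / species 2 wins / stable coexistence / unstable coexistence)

species 1 excludes species 2

Compare the nullcline intercepts: K1/α12 = 528/0.839 = 629 > K2 = 58.7; K2/α21 = 58.7/0.851 = 69 < K1 = 528.
Since the inequalities point opposite ways, species 1 can invade but species 2 cannot.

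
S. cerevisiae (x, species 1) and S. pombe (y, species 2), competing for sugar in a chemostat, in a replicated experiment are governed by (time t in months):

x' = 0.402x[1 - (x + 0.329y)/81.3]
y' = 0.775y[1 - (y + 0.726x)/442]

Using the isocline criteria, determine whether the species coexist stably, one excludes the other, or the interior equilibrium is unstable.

species 2 excludes species 1

Compare the nullcline intercepts: K1/α12 = 81.3/0.329 = 247 < K2 = 442; K2/α21 = 442/0.726 = 609 > K1 = 81.3.
Since the inequalities point opposite ways, species 2 can invade but species 1 cannot.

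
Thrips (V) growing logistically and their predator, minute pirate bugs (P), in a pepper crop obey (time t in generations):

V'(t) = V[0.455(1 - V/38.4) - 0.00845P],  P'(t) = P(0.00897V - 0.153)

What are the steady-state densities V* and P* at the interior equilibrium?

From dP/dt = 0 with P > 0: 0.00897V* = 0.153, so V* = 17.1.
Substitute into dV/dt = 0: 0.455(1 - 17.1/38.4) = 0.00845P*.
The bracket is 0.556, giving P* = 0.253/0.00845 = 29.9.

V* ≈ 17.1, P* ≈ 29.9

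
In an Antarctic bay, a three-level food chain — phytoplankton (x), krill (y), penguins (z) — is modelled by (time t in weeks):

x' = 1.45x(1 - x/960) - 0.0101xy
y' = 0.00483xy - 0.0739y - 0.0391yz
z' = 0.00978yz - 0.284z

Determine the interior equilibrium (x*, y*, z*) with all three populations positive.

From dz/dt = 0: 0.00978y* = 0.284, so y* = 29.
From dx/dt = 0: 1.45(1 - x*/960) = 0.0101·29, giving x* = 960·(1 - 0.202) = 766.
From dy/dt = 0: 0.00483·766 - 0.0739 = 0.0391z*, so z* = 3.63/0.0391 = 92.7.

x* ≈ 766, y* ≈ 29, z* ≈ 92.7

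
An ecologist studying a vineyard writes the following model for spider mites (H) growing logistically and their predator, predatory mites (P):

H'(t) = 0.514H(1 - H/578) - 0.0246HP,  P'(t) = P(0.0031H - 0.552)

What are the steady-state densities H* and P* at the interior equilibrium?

From dP/dt = 0 with P > 0: 0.0031H* = 0.552, so H* = 178.
Substitute into dH/dt = 0: 0.514(1 - 178/578) = 0.0246P*.
The bracket is 0.692, giving P* = 0.356/0.0246 = 14.5.

H* ≈ 178, P* ≈ 14.5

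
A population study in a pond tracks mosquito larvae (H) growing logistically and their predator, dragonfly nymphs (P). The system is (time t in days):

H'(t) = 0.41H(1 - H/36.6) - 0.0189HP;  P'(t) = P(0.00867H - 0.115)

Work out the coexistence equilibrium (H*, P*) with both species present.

H* ≈ 13.3, P* ≈ 13.8

From dP/dt = 0 with P > 0: 0.00867H* = 0.115, so H* = 13.3.
Substitute into dH/dt = 0: 0.41(1 - 13.3/36.6) = 0.0189P*.
The bracket is 0.638, giving P* = 0.261/0.0189 = 13.8.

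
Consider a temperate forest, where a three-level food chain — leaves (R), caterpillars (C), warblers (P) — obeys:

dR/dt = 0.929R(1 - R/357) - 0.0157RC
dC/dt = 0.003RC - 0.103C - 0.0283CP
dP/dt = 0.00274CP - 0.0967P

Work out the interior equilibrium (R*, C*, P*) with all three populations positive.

From dP/dt = 0: 0.00274C* = 0.0967, so C* = 35.3.
From dR/dt = 0: 0.929(1 - R*/357) = 0.0157·35.3, giving R* = 357·(1 - 0.596) = 144.
From dC/dt = 0: 0.003·144 - 0.103 = 0.0283P*, so P* = 0.329/0.0283 = 11.6.

R* ≈ 144, C* ≈ 35.3, P* ≈ 11.6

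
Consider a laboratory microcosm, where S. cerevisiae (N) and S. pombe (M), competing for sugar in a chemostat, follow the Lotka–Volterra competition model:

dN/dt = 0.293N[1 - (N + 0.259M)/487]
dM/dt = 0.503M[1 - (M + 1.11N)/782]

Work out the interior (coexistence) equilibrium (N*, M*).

N* ≈ 399, M* ≈ 339

Setting both brackets to zero gives the nullclines N + 0.259M = 487 and 1.11N + M = 782.
Substituting M = 782 - 1.11N into the first: N(1 - 0.259·1.11) = 487 - 0.259·782.
So N* = 284/0.713 = 399, and then M* = 782 - 1.11·399 = 339.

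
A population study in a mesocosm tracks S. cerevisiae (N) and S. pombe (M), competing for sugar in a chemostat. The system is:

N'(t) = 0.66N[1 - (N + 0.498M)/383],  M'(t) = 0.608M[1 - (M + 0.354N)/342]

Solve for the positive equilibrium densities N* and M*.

N* ≈ 258, M* ≈ 251

Setting both brackets to zero gives the nullclines N + 0.498M = 383 and 0.354N + M = 342.
Substituting M = 342 - 0.354N into the first: N(1 - 0.498·0.354) = 383 - 0.498·342.
So N* = 213/0.824 = 258, and then M* = 342 - 0.354·258 = 251.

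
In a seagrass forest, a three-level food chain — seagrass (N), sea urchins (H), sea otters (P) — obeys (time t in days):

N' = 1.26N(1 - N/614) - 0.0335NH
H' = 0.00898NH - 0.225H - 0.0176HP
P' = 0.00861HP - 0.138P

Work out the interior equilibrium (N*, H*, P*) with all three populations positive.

From dP/dt = 0: 0.00861H* = 0.138, so H* = 16.
From dN/dt = 0: 1.26(1 - N*/614) = 0.0335·16, giving N* = 614·(1 - 0.426) = 352.
From dH/dt = 0: 0.00898·352 - 0.225 = 0.0176P*, so P* = 2.94/0.0176 = 167.

N* ≈ 352, H* ≈ 16, P* ≈ 167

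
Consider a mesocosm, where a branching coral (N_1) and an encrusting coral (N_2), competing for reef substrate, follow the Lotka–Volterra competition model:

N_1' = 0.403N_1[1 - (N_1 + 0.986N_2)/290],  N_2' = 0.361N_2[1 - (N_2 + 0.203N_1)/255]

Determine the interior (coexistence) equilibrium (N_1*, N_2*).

Setting both brackets to zero gives the nullclines N_1 + 0.986N_2 = 290 and 0.203N_1 + N_2 = 255.
Substituting N_2 = 255 - 0.203N_1 into the first: N_1(1 - 0.986·0.203) = 290 - 0.986·255.
So N_1* = 38.6/0.8 = 48.2, and then N_2* = 255 - 0.203·48.2 = 245.

N_1* ≈ 48.2, N_2* ≈ 245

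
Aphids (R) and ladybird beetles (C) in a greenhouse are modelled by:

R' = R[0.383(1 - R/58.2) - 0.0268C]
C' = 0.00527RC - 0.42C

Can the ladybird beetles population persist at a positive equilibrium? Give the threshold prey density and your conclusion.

The predator equation gives dC/dt > 0 only when R > 0.42/0.00527 = 79.7.
Without the predator, R → K = 58.2. Since 58.2 < 79.7, the predator cannot invade.

Threshold R = 79.7; K < 79.7, so no, the predator goes extinct.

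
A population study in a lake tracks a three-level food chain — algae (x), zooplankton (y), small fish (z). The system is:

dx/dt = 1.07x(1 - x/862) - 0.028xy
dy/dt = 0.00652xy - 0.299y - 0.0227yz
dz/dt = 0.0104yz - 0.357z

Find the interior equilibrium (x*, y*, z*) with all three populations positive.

x* ≈ 87.7, y* ≈ 34.3, z* ≈ 12

From dz/dt = 0: 0.0104y* = 0.357, so y* = 34.3.
From dx/dt = 0: 1.07(1 - x*/862) = 0.028·34.3, giving x* = 862·(1 - 0.898) = 87.7.
From dy/dt = 0: 0.00652·87.7 - 0.299 = 0.0227z*, so z* = 0.273/0.0227 = 12.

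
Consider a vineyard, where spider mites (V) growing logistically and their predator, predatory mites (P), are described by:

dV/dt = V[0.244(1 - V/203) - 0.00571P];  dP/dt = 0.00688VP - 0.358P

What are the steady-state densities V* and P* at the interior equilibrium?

From dP/dt = 0 with P > 0: 0.00688V* = 0.358, so V* = 52.
Substitute into dV/dt = 0: 0.244(1 - 52/203) = 0.00571P*.
The bracket is 0.744, giving P* = 0.181/0.00571 = 31.8.

V* ≈ 52, P* ≈ 31.8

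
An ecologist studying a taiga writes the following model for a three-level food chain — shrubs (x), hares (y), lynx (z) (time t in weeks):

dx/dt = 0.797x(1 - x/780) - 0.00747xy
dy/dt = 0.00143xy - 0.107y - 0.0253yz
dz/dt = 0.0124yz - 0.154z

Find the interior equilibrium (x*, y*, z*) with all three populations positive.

From dz/dt = 0: 0.0124y* = 0.154, so y* = 12.4.
From dx/dt = 0: 0.797(1 - x*/780) = 0.00747·12.4, giving x* = 780·(1 - 0.116) = 689.
From dy/dt = 0: 0.00143·689 - 0.107 = 0.0253z*, so z* = 0.879/0.0253 = 34.7.

x* ≈ 689, y* ≈ 12.4, z* ≈ 34.7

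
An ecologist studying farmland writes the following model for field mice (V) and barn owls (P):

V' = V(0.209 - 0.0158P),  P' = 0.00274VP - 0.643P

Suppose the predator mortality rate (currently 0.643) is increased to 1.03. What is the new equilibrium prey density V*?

V* ≈ 376

At the interior fixed point, setting dP/dt = 0 with P > 0 fixes V* = (predator death rate)/(VP coefficient) — independent of the other coefficients.
With the change, V* = 1.03/0.00274 = 376; it rises from 235.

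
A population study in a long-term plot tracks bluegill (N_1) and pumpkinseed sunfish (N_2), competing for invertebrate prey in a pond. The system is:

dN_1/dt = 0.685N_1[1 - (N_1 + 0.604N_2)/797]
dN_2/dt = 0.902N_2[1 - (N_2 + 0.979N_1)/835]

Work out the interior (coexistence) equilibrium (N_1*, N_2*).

N_1* ≈ 716, N_2* ≈ 134

Setting both brackets to zero gives the nullclines N_1 + 0.604N_2 = 797 and 0.979N_1 + N_2 = 835.
Substituting N_2 = 835 - 0.979N_1 into the first: N_1(1 - 0.604·0.979) = 797 - 0.604·835.
So N_1* = 293/0.409 = 716, and then N_2* = 835 - 0.979·716 = 134.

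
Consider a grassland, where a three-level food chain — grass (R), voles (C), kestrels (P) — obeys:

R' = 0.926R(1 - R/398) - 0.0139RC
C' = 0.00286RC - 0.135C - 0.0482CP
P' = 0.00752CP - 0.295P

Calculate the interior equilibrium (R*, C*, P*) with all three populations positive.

From dP/dt = 0: 0.00752C* = 0.295, so C* = 39.2.
From dR/dt = 0: 0.926(1 - R*/398) = 0.0139·39.2, giving R* = 398·(1 - 0.589) = 164.
From dC/dt = 0: 0.00286·164 - 0.135 = 0.0482P*, so P* = 0.333/0.0482 = 6.91.

R* ≈ 164, C* ≈ 39.2, P* ≈ 6.91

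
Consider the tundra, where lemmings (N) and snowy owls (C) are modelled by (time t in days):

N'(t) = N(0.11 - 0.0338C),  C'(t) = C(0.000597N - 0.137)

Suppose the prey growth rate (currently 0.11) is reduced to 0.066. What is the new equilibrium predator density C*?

At the interior fixed point, setting dN/dt = 0 with N > 0 fixes C* = (prey growth rate)/(NC coefficient) — independent of the other coefficients.
With the change, C* = 0.066/0.0338 = 1.95; it falls from 3.25.

C* ≈ 1.95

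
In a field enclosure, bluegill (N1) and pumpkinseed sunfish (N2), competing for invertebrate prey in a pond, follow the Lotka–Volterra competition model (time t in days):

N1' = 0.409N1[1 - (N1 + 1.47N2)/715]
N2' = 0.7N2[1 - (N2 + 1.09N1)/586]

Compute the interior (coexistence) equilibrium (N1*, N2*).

Setting both brackets to zero gives the nullclines N1 + 1.47N2 = 715 and 1.09N1 + N2 = 586.
Substituting N2 = 586 - 1.09N1 into the first: N1(1 - 1.47·1.09) = 715 - 1.47·586.
So N1* = -146/-0.602 = 243, and then N2* = 586 - 1.09·243 = 321.

N1* ≈ 243, N2* ≈ 321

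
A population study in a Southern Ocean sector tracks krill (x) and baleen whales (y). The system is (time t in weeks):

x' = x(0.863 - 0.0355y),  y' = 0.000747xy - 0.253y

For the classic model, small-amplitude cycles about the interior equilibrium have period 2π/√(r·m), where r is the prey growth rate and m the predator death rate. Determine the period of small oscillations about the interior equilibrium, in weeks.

T ≈ 13.4 weeks

Here r = 0.863 and m = 0.253, so r·m = 0.218.
ω = √0.218 = 0.467 per week, hence T = 2π/ω ≈ 13.4 weeks.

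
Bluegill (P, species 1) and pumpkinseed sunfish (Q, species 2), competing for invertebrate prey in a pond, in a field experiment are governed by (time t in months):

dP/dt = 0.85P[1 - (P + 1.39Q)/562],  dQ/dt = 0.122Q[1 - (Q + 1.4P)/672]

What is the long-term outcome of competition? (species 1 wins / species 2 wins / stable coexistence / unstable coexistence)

unstable coexistence (outcome depends on initial conditions)

Compare the nullcline intercepts: K1/α12 = 562/1.39 = 404 < K2 = 672; K2/α21 = 672/1.4 = 480 < K1 = 562.
Since both are reversed, neither can invade when rare; the interior point is a saddle.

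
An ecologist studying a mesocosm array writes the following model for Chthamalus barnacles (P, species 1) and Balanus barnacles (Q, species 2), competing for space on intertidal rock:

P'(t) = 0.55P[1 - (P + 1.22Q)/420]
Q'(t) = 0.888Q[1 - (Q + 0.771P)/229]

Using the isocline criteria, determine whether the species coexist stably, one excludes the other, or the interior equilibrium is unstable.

species 1 excludes species 2

Compare the nullcline intercepts: K1/α12 = 420/1.22 = 344 > K2 = 229; K2/α21 = 229/0.771 = 297 < K1 = 420.
Since the inequalities point opposite ways, species 1 can invade but species 2 cannot.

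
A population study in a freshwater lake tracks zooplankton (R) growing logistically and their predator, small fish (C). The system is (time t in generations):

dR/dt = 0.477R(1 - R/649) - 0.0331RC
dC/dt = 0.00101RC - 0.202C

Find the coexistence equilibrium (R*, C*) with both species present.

R* ≈ 200, C* ≈ 9.97

From dC/dt = 0 with C > 0: 0.00101R* = 0.202, so R* = 200.
Substitute into dR/dt = 0: 0.477(1 - 200/649) = 0.0331C*.
The bracket is 0.692, giving C* = 0.33/0.0331 = 9.97.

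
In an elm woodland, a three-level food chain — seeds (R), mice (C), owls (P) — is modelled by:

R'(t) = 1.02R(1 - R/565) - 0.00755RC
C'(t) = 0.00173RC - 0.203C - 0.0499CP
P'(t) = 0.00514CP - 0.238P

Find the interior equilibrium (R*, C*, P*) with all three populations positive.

R* ≈ 371, C* ≈ 46.3, P* ≈ 8.81

From dP/dt = 0: 0.00514C* = 0.238, so C* = 46.3.
From dR/dt = 0: 1.02(1 - R*/565) = 0.00755·46.3, giving R* = 565·(1 - 0.343) = 371.
From dC/dt = 0: 0.00173·371 - 0.203 = 0.0499P*, so P* = 0.439/0.0499 = 8.81.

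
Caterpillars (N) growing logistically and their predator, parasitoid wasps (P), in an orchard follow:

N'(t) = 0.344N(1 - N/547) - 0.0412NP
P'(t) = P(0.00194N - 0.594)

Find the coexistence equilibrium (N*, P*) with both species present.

From dP/dt = 0 with P > 0: 0.00194N* = 0.594, so N* = 306.
Substitute into dN/dt = 0: 0.344(1 - 306/547) = 0.0412P*.
The bracket is 0.44, giving P* = 0.151/0.0412 = 3.68.

N* ≈ 306, P* ≈ 3.68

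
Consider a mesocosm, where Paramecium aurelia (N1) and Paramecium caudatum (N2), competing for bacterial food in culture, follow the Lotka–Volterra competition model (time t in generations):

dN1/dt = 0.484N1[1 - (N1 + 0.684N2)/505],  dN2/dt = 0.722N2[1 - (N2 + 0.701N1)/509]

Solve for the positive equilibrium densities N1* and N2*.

N1* ≈ 301, N2* ≈ 298

Setting both brackets to zero gives the nullclines N1 + 0.684N2 = 505 and 0.701N1 + N2 = 509.
Substituting N2 = 509 - 0.701N1 into the first: N1(1 - 0.684·0.701) = 505 - 0.684·509.
So N1* = 157/0.521 = 301, and then N2* = 509 - 0.701·301 = 298.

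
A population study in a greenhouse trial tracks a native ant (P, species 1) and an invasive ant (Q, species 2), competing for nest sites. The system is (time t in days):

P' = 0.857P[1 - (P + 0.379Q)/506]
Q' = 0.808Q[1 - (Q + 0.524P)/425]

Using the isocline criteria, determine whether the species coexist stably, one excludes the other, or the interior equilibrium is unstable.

Compare the nullcline intercepts: K1/α12 = 506/0.379 = 1340 > K2 = 425; K2/α21 = 425/0.524 = 811 > K1 = 506.
Since both inequalities hold, each species can invade when rare, so the interior equilibrium is stable.

stable coexistence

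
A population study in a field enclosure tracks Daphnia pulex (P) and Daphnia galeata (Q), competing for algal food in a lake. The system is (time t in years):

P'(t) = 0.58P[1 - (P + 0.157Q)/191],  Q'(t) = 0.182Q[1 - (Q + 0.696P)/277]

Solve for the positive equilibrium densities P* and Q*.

P* ≈ 166, Q* ≈ 162

Setting both brackets to zero gives the nullclines P + 0.157Q = 191 and 0.696P + Q = 277.
Substituting Q = 277 - 0.696P into the first: P(1 - 0.157·0.696) = 191 - 0.157·277.
So P* = 148/0.891 = 166, and then Q* = 277 - 0.696·166 = 162.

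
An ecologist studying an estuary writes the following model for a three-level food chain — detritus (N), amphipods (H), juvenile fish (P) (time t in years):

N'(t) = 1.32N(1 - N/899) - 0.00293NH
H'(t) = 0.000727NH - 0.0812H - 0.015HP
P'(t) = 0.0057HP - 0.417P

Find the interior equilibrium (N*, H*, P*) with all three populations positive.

N* ≈ 753, H* ≈ 73.2, P* ≈ 31.1

From dP/dt = 0: 0.0057H* = 0.417, so H* = 73.2.
From dN/dt = 0: 1.32(1 - N*/899) = 0.00293·73.2, giving N* = 899·(1 - 0.162) = 753.
From dH/dt = 0: 0.000727·753 - 0.0812 = 0.015P*, so P* = 0.466/0.015 = 31.1.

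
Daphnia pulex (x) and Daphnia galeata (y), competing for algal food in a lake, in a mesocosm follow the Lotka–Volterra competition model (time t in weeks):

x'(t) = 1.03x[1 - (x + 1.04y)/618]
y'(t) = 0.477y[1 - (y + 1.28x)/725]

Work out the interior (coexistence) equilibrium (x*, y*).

x* ≈ 411, y* ≈ 199

Setting both brackets to zero gives the nullclines x + 1.04y = 618 and 1.28x + y = 725.
Substituting y = 725 - 1.28x into the first: x(1 - 1.04·1.28) = 618 - 1.04·725.
So x* = -136/-0.331 = 411, and then y* = 725 - 1.28·411 = 199.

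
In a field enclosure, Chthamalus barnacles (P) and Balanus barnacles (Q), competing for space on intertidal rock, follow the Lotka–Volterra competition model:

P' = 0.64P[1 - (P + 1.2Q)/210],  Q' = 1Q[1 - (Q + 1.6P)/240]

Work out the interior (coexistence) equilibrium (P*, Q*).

P* ≈ 84.8, Q* ≈ 104

Setting both brackets to zero gives the nullclines P + 1.2Q = 210 and 1.6P + Q = 240.
Substituting Q = 240 - 1.6P into the first: P(1 - 1.2·1.6) = 210 - 1.2·240.
So P* = -78/-0.92 = 84.8, and then Q* = 240 - 1.6·84.8 = 104.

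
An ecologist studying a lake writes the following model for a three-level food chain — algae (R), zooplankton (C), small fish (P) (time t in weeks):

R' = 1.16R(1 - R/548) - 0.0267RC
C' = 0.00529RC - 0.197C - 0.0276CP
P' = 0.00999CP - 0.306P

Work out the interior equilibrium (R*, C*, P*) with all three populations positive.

R* ≈ 162, C* ≈ 30.6, P* ≈ 23.8

From dP/dt = 0: 0.00999C* = 0.306, so C* = 30.6.
From dR/dt = 0: 1.16(1 - R*/548) = 0.0267·30.6, giving R* = 548·(1 - 0.705) = 162.
From dC/dt = 0: 0.00529·162 - 0.197 = 0.0276P*, so P* = 0.658/0.0276 = 23.8.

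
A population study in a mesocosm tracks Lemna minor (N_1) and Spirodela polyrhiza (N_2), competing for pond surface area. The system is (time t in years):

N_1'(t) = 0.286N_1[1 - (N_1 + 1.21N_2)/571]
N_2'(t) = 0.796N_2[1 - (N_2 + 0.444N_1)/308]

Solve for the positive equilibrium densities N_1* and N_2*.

Setting both brackets to zero gives the nullclines N_1 + 1.21N_2 = 571 and 0.444N_1 + N_2 = 308.
Substituting N_2 = 308 - 0.444N_1 into the first: N_1(1 - 1.21·0.444) = 571 - 1.21·308.
So N_1* = 198/0.463 = 429, and then N_2* = 308 - 0.444·429 = 118.

N_1* ≈ 429, N_2* ≈ 118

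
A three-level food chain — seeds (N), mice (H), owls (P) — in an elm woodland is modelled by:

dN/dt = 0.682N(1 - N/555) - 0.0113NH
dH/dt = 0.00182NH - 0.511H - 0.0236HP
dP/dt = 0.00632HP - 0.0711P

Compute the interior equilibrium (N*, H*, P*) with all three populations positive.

From dP/dt = 0: 0.00632H* = 0.0711, so H* = 11.2.
From dN/dt = 0: 0.682(1 - N*/555) = 0.0113·11.2, giving N* = 555·(1 - 0.186) = 452.
From dH/dt = 0: 0.00182·452 - 0.511 = 0.0236P*, so P* = 0.311/0.0236 = 13.2.

N* ≈ 452, H* ≈ 11.2, P* ≈ 13.2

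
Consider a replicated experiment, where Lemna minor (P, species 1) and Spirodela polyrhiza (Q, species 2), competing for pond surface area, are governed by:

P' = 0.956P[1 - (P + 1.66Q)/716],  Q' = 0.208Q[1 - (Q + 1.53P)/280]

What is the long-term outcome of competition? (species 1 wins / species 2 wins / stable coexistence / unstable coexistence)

Compare the nullcline intercepts: K1/α12 = 716/1.66 = 431 > K2 = 280; K2/α21 = 280/1.53 = 183 < K1 = 716.
Since the inequalities point opposite ways, species 1 can invade but species 2 cannot.

species 1 excludes species 2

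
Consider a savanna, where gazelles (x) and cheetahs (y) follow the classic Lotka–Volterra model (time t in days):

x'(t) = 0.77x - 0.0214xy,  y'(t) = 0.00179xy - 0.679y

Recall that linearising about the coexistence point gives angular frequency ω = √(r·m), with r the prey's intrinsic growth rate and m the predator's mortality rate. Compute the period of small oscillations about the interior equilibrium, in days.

T ≈ 8.69 days

Here r = 0.77 and m = 0.679, so r·m = 0.523.
ω = √0.523 = 0.723 per day, hence T = 2π/ω ≈ 8.69 days.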